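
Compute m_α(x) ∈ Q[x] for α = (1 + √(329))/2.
m_α(x) = x^2 - x - 82

From 2α - 1 = √(329), squaring gives (2α - 1)^2 = 329, i.e. 4α^2 - 4α + 1 = 329, so α^2 - α + (1 - 329)/4 = 0. Since 329 ≡ 1 (mod 4), (1 - 329)/4 = -82 ∈ Z. The polynomial x^2 - x - 82 has discriminant 1 - 4·(-82) = 329, which is not a perfect square in Q (d = 329 is squarefree and ≠ 1), so x^2 - x - 82 is irreducible over Q. It is the minimal polynomial of α.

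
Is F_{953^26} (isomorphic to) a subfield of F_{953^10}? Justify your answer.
No: F_{953^26} is not a subfield of F_{953^10}

F_{p^m} embeds in F_{p^n} iff m | n. Here 26 ∤ 10 (since 10 = 0·26 + 10 with remainder 10 ≠ 0), so F_{953^26} is not a subfield of F_{953^10}. Equivalently: if it were, the tower law would give 26 = [F_{953^26}:F_953] dividing [F_{953^10}:F_953] = 10, contradiction.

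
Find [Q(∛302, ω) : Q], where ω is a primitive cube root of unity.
[Q(∛302, ω) : Q] = 6

[Q(∛302):Q] = 3 (min poly x^3 - 302, irreducible since 302 is not a perfect cube). [Q(ω):Q] = 2 (min poly x^2 + x + 1). Since Q(∛302) ⊂ R and ω ∉ R, we have ω ∉ Q(∛302), so x^2 + x + 1 remains irreducible over Q(∛302) and [Q(∛302, ω) : Q(∛302)] = 2. By the tower law, [Q(∛302, ω) : Q] = 3 · 2 = 6. (In fact Q(∛302, ω) is the splitting field of x^3 - 302 over Q.)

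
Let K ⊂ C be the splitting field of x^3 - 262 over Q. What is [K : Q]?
[K : Q] = 6

The roots of x^3 - 262 are ∛262, ω∛262, ω^2∛262 where ω = e^(2πi/3) is a primitive cube root of unity, so K = Q(∛262, ω). Now [Q(∛262):Q] = 3 (since 262 is not a perfect cube, x^3 - 262 is irreducible) and [Q(ω):Q] = 2. Both 2 and 3 divide [K:Q], and [K:Q] ≤ 3·2 = 6, so [K:Q] = 6. (Equivalently: Q(∛262) ⊂ R but ω ∉ R, so [K : Q(∛262)] = 2.)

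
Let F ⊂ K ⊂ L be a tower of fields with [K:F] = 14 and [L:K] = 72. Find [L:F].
[L:F] = 1008

The tower law says that for any tower of field extensions F ⊂ K ⊂ L with finite degrees, [L:F] = [L:K] · [K:F]. Here this gives [L:F] = 72 · 14 = 1008.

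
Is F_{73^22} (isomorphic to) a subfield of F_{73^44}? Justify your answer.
Yes: F_{73^22} is a subfield of F_{73^44}

F_{p^m} embeds in F_{p^n} iff m | n (since F_{p^n} is the splitting field of x^(p^n) - x, and F_{p^m} ⊂ F_{p^n} forces p^n to be a power of p^m, i.e. m | n; conversely if m | n then every root of x^(p^m) - x is a root of x^(p^n) - x). Here 22 | 44 (since 44 = 2·22), so F_{73^22} is a subfield of F_{73^44}, and [F_{73^44} : F_{73^22}] = 44/22 = 2.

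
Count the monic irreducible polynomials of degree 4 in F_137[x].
There are 88064148 monic irreducible polynomials of degree 4 over F_137

Each element of F_{137^4} that lies in no proper subfield is a root of exactly one monic irreducible of degree 4 over F_137, and each such polynomial has 4 distinct roots in F_{137^4}. By Möbius inversion the count is N_137(4) = (1/4) Σ_{d|4} μ(4/d) · 137^d = (1/4)(μ(4)·137^1 + μ(2)·137^2 + μ(1)·137^4) = 352256592/4 = 88064148.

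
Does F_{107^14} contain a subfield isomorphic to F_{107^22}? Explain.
No: F_{107^22} is not a subfield of F_{107^14}

F_{p^m} embeds in F_{p^n} iff m | n. Here 22 ∤ 14 (since 14 = 0·22 + 14 with remainder 14 ≠ 0), so F_{107^22} is not a subfield of F_{107^14}. Equivalently: if it were, the tower law would give 22 = [F_{107^22}:F_107] dividing [F_{107^14}:F_107] = 14, contradiction.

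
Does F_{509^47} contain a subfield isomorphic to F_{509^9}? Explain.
No: F_{509^9} is not a subfield of F_{509^47}

F_{p^m} embeds in F_{p^n} iff m | n. Here 9 ∤ 47 (since 47 = 5·9 + 2 with remainder 2 ≠ 0), so F_{509^9} is not a subfield of F_{509^47}. Equivalently: if it were, the tower law would give 9 = [F_{509^9}:F_509] dividing [F_{509^47}:F_509] = 47, contradiction.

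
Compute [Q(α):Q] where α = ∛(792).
[Q(α):Q] = 3

The minimal polynomial of α is x^3 - 792, irreducible over Q since 792 is not a perfect cube (so x^3 - 792 has no rational root). Hence [Q(α):Q] = deg(m_α) = 3.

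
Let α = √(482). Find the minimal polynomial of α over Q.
m_α(x) = x^2 - 482

α satisfies α^2 - 482 = 0, so x^2 - 482 annihilates α. Since d = 482 is squarefree and ≠ 1, it is not a perfect square in Q, so x^2 - 482 has no rational root and is therefore irreducible over Q (a degree-2 polynomial over a field is irreducible iff it has no root). Hence m_α(x) = x^2 - 482.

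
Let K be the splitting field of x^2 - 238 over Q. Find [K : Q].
[K : Q] = 2

f(x) = x^2 - 238 factors as (x - √238)(x + √238). The splitting field is K = Q(√238). Since 238 is squarefree and > 1, it is not a perfect square, so x^2 - 238 is irreducible over Q and [Q(√238) : Q] = 2. Hence [K : Q] = 2.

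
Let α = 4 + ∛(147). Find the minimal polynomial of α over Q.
m_α(x) = x^3 - 12x^2 + 48x - 211

Set β = α - 4 = ∛(147), so β^3 = 147. Then (α - 4)^3 - 147 = 0, i.e. α is a root of g(x) = (x - 4)^3 - 147 = x^3 - 12x^2 + 48x - 211. Since g(x) = h(x - 4) where h(x) = x^3 - 147, and h is irreducible over Q (because 147 is not a perfect cube, so h has no rational root, and a monic cubic with no rational root is irreducible), g is also irreducible (irreducibility is preserved under the substitution x → x - 4). Hence m_α(x) = x^3 - 12x^2 + 48x - 211.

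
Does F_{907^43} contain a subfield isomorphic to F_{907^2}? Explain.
No: F_{907^2} is not a subfield of F_{907^43}

F_{p^m} embeds in F_{p^n} iff m | n. Here 2 ∤ 43 (since 43 = 21·2 + 1 with remainder 1 ≠ 0), so F_{907^2} is not a subfield of F_{907^43}. Equivalently: if it were, the tower law would give 2 = [F_{907^2}:F_907] dividing [F_{907^43}:F_907] = 43, contradiction.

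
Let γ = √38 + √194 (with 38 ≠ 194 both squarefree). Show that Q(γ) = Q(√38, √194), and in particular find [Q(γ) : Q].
[Q(γ) : Q] = 4 (equivalently, Q(γ) = Q(√38, √194))

Obviously Q(γ) ⊆ Q(√38, √194), and [Q(√38, √194):Q] = 4 (since 38, 194 are distinct squarefree integers > 1 with 7372 not a perfect square). To show equality we compute the minimal polynomial of γ. From γ = √38 + √194: γ^2 = 38 + 2√(7372) + 194 = 232 + 2√(7372), so γ^2 - 232 = 2√(7372); squaring, (γ^2 - 232)^2 = 4·7372, i.e. γ^4 - 464γ^2 + 53824 - 29488 = 0, i.e. γ^4 - 464γ^2 + 24336 = 0. So γ is a root of x^4 - 464x^2 + 24336. This polynomial is irreducible over Q: it has no rational root (each ±√38 ± √194 is irrational), and any factorization into two quadratics over Q would force √(7372) ∈ Q (pairing opposite roots) or √38, √194 ∈ Q (other pairings), all impossible. Hence [Q(γ):Q] = 4 = [Q(√38, √194):Q], so Q(γ) = Q(√38, √194).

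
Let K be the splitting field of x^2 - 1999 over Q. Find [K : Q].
[K : Q] = 2

f(x) = x^2 - 1999 factors as (x - √1999)(x + √1999). The splitting field is K = Q(√1999). Since 1999 is squarefree and > 1, it is not a perfect square, so x^2 - 1999 is irreducible over Q and [Q(√1999) : Q] = 2. Hence [K : Q] = 2.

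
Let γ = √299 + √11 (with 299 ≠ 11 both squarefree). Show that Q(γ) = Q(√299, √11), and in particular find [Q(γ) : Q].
[Q(γ) : Q] = 4 (equivalently, Q(γ) = Q(√299, √11))

Obviously Q(γ) ⊆ Q(√299, √11), and [Q(√299, √11):Q] = 4 (since 299, 11 are distinct squarefree integers > 1 with 3289 not a perfect square). To show equality we compute the minimal polynomial of γ. From γ = √299 + √11: γ^2 = 299 + 2√(3289) + 11 = 310 + 2√(3289), so γ^2 - 310 = 2√(3289); squaring, (γ^2 - 310)^2 = 4·3289, i.e. γ^4 - 620γ^2 + 96100 - 13156 = 0, i.e. γ^4 - 620γ^2 + 82944 = 0. So γ is a root of x^4 - 620x^2 + 82944. This polynomial is irreducible over Q: it has no rational root (each ±√299 ± √11 is irrational), and any factorization into two quadratics over Q would force √(3289) ∈ Q (pairing opposite roots) or √299, √11 ∈ Q (other pairings), all impossible. Hence [Q(γ):Q] = 4 = [Q(√299, √11):Q], so Q(γ) = Q(√299, √11).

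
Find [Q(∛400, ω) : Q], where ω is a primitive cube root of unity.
[Q(∛400, ω) : Q] = 6

[Q(∛400):Q] = 3 (min poly x^3 - 400, irreducible since 400 is not a perfect cube). [Q(ω):Q] = 2 (min poly x^2 + x + 1). Since Q(∛400) ⊂ R and ω ∉ R, we have ω ∉ Q(∛400), so x^2 + x + 1 remains irreducible over Q(∛400) and [Q(∛400, ω) : Q(∛400)] = 2. By the tower law, [Q(∛400, ω) : Q] = 3 · 2 = 6. (In fact Q(∛400, ω) is the splitting field of x^3 - 400 over Q.)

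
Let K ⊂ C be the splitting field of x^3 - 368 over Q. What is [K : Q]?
[K : Q] = 6

The roots of x^3 - 368 are ∛368, ω∛368, ω^2∛368 where ω = e^(2πi/3) is a primitive cube root of unity, so K = Q(∛368, ω). Now [Q(∛368):Q] = 3 (since 368 is not a perfect cube, x^3 - 368 is irreducible) and [Q(ω):Q] = 2. Both 2 and 3 divide [K:Q], and [K:Q] ≤ 3·2 = 6, so [K:Q] = 6. (Equivalently: Q(∛368) ⊂ R but ω ∉ R, so [K : Q(∛368)] = 2.)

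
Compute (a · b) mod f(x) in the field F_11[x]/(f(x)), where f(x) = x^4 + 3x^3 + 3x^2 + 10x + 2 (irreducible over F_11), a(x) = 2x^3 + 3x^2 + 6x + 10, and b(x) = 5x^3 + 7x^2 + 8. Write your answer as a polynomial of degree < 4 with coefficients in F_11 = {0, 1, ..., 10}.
a · b ≡ 5x^3 + x^2 + 8x + 10 (mod f(x))

Multiply in F_11[x]: a(x)·b(x) = (2x^3 + 3x^2 + 6x + 10)·(5x^3 + 7x^2 + 8) = 10x^6 + 7x^5 + 7x^4 + 9x^3 + 6x^2 + 4x + 3. This has degree ≥ 4, so divide by f(x) over F_11: 10x^6 + 7x^5 + 7x^4 + 9x^3 + 6x^2 + 4x + 3 = (10x^2 + 10x + 2)·(x^4 + 3x^3 + 3x^2 + 10x + 2) + (5x^3 + x^2 + 8x + 10). Hence a·b ≡ 5x^3 + x^2 + 8x + 10 (mod f). (F_11[x]/(f) is a field with 11^4 = 14641 elements since f is irreducible of degree 4.)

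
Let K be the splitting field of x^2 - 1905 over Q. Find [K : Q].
[K : Q] = 2

f(x) = x^2 - 1905 factors as (x - √1905)(x + √1905). The splitting field is K = Q(√1905). Since 1905 is squarefree and > 1, it is not a perfect square, so x^2 - 1905 is irreducible over Q and [Q(√1905) : Q] = 2. Hence [K : Q] = 2.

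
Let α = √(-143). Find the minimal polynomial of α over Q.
m_α(x) = x^2 + 143

α satisfies α^2 + 143 = 0, so x^2 + 143 annihilates α. Since d = -143 is squarefree and ≠ 1, it is not a perfect square in Q, so x^2 + 143 has no rational root and is therefore irreducible over Q (a degree-2 polynomial over a field is irreducible iff it has no root). Hence m_α(x) = x^2 + 143.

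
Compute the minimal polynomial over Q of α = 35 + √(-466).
m_α(x) = x^2 - 70x + 1691

From α - 35 = √(-466), squaring gives (α - 35)^2 = -466, i.e. α^2 - 70α + 1225 = -466, so α^2 - 70α + 1691 = 0. The discriminant of x^2 - 70x + 1691 is (-70)^2 - 4·(1691) = 4900 - 6764 = -1864, and 4·(-466) is not a perfect square in Q since -466 is squarefree and ≠ 1. Hence x^2 - 70x + 1691 is irreducible over Q and is the minimal polynomial of α.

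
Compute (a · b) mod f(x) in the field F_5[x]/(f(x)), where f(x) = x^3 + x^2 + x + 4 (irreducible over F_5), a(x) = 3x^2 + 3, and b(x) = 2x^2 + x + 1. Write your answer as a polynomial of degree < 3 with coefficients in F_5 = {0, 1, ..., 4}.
a · b ≡ x^2 + 2x (mod f(x))

Multiply in F_5[x]: a(x)·b(x) = (3x^2 + 3)·(2x^2 + x + 1) = x^4 + 3x^3 + 4x^2 + 3x + 3. This has degree ≥ 3, so divide by f(x) over F_5: x^4 + 3x^3 + 4x^2 + 3x + 3 = (x + 2)·(x^3 + x^2 + x + 4) + (x^2 + 2x). Hence a·b ≡ x^2 + 2x (mod f). (F_5[x]/(f) is a field with 5^3 = 125 elements since f is irreducible of degree 3.)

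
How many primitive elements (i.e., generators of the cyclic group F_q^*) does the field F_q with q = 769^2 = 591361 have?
There are φ(591360) = 122880 primitive elements

F_q^* is cyclic of order q - 1 = 591360. A cyclic group of order m has exactly φ(m) generators. Here m = 591360 = 2^9 · 3 · 5 · 7 · 11, so the number of primitive elements is φ(591360) = 122880.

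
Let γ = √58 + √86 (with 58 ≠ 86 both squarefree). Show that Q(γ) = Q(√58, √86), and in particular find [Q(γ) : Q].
[Q(γ) : Q] = 4 (equivalently, Q(γ) = Q(√58, √86))

Obviously Q(γ) ⊆ Q(√58, √86), and [Q(√58, √86):Q] = 4 (since 58, 86 are distinct squarefree integers > 1 with 4988 not a perfect square). To show equality we compute the minimal polynomial of γ. From γ = √58 + √86: γ^2 = 58 + 2√(4988) + 86 = 144 + 2√(4988), so γ^2 - 144 = 2√(4988); squaring, (γ^2 - 144)^2 = 4·4988, i.e. γ^4 - 288γ^2 + 20736 - 19952 = 0, i.e. γ^4 - 288γ^2 + 784 = 0. So γ is a root of x^4 - 288x^2 + 784. This polynomial is irreducible over Q: it has no rational root (each ±√58 ± √86 is irrational), and any factorization into two quadratics over Q would force √(4988) ∈ Q (pairing opposite roots) or √58, √86 ∈ Q (other pairings), all impossible. Hence [Q(γ):Q] = 4 = [Q(√58, √86):Q], so Q(γ) = Q(√58, √86).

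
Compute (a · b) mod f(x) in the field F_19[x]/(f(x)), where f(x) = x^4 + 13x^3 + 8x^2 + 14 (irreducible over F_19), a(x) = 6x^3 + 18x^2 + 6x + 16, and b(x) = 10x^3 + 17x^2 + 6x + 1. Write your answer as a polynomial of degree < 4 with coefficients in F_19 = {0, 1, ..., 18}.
a · b ≡ 5x^3 + 17x^2 + 6x (mod f(x))

Multiply in F_19[x]: a(x)·b(x) = (6x^3 + 18x^2 + 6x + 16)·(10x^3 + 17x^2 + 6x + 1) = 3x^6 + 16x^5 + 3x^4 + 15x^3 + 3x^2 + 7x + 16. This has degree ≥ 4, so divide by f(x) over F_19: 3x^6 + 16x^5 + 3x^4 + 15x^3 + 3x^2 + 7x + 16 = (3x^2 + 15x + 12)·(x^4 + 13x^3 + 8x^2 + 14) + (5x^3 + 17x^2 + 6x). Hence a·b ≡ 5x^3 + 17x^2 + 6x (mod f). (F_19[x]/(f) is a field with 19^4 = 130321 elements since f is irreducible of degree 4.)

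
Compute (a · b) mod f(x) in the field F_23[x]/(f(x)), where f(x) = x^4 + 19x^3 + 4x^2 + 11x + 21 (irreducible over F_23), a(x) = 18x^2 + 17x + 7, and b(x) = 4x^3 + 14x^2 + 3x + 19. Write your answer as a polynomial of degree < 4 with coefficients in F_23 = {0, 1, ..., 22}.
a · b ≡ 3x^3 + 4x^2 + 10x + 15 (mod f(x))

Multiply in F_23[x]: a(x)·b(x) = (18x^2 + 17x + 7)·(4x^3 + 14x^2 + 3x + 19) = 3x^5 + 21x^4 + 21x^3 + 8x^2 + 22x + 18. This has degree ≥ 4, so divide by f(x) over F_23: 3x^5 + 21x^4 + 21x^3 + 8x^2 + 22x + 18 = (3x + 10)·(x^4 + 19x^3 + 4x^2 + 11x + 21) + (3x^3 + 4x^2 + 10x + 15). Hence a·b ≡ 3x^3 + 4x^2 + 10x + 15 (mod f). (F_23[x]/(f) is a field with 23^4 = 279841 elements since f is irreducible of degree 4.)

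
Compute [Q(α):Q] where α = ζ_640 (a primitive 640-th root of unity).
[Q(α):Q] = 256

The minimal polynomial of ζ_640 over Q is the 640-th cyclotomic polynomial Φ_640(x), which is irreducible over Q and has degree φ(640) = 256. Hence [Q(α):Q] = φ(640) = 256.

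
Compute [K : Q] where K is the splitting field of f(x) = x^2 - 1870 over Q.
[K : Q] = 2

f(x) = x^2 - 1870 factors as (x - √1870)(x + √1870). The splitting field is K = Q(√1870). Since 1870 is squarefree and > 1, it is not a perfect square, so x^2 - 1870 is irreducible over Q and [Q(√1870) : Q] = 2. Hence [K : Q] = 2.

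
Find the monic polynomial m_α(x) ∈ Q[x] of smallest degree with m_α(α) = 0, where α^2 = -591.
m_α(x) = x^2 + 591

α satisfies α^2 + 591 = 0, so x^2 + 591 annihilates α. Since d = -591 is squarefree and ≠ 1, it is not a perfect square in Q, so x^2 + 591 has no rational root and is therefore irreducible over Q (a degree-2 polynomial over a field is irreducible iff it has no root). Hence m_α(x) = x^2 + 591.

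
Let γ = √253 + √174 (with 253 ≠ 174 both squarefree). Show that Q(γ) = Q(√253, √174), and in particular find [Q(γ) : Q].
[Q(γ) : Q] = 4 (equivalently, Q(γ) = Q(√253, √174))

Obviously Q(γ) ⊆ Q(√253, √174), and [Q(√253, √174):Q] = 4 (since 253, 174 are distinct squarefree integers > 1 with 44022 not a perfect square). To show equality we compute the minimal polynomial of γ. From γ = √253 + √174: γ^2 = 253 + 2√(44022) + 174 = 427 + 2√(44022), so γ^2 - 427 = 2√(44022); squaring, (γ^2 - 427)^2 = 4·44022, i.e. γ^4 - 854γ^2 + 182329 - 176088 = 0, i.e. γ^4 - 854γ^2 + 6241 = 0. So γ is a root of x^4 - 854x^2 + 6241. This polynomial is irreducible over Q: it has no rational root (each ±√253 ± √174 is irrational), and any factorization into two quadratics over Q would force √(44022) ∈ Q (pairing opposite roots) or √253, √174 ∈ Q (other pairings), all impossible. Hence [Q(γ):Q] = 4 = [Q(√253, √174):Q], so Q(γ) = Q(√253, √174).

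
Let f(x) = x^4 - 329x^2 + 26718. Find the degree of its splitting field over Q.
[K : Q] = 4

Solving the quadratic in x^2: x^2 = (329 ± √(329^2 - 4·26718))/2 = (329 ± √1369)/2 = (329 ± 37)/2, giving x^2 = 146 or x^2 = 183. So f(x) = (x^2 - 146)(x^2 - 183) and the roots of f are ±√146, ±√183. Hence the splitting field is K = Q(√146, √183). Since 146 and 183 are distinct squarefree integers > 1, their product 26718 is not a perfect square, so √183 ∉ Q(√146). By the tower law [K:Q] = [Q(√146,√183):Q(√146)] · [Q(√146):Q] = 2 · 2 = 4.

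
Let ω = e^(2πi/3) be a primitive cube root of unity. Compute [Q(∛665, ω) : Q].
[Q(∛665, ω) : Q] = 6

[Q(∛665):Q] = 3 (min poly x^3 - 665, irreducible since 665 is not a perfect cube). [Q(ω):Q] = 2 (min poly x^2 + x + 1). Since Q(∛665) ⊂ R and ω ∉ R, we have ω ∉ Q(∛665), so x^2 + x + 1 remains irreducible over Q(∛665) and [Q(∛665, ω) : Q(∛665)] = 2. By the tower law, [Q(∛665, ω) : Q] = 3 · 2 = 6. (In fact Q(∛665, ω) is the splitting field of x^3 - 665 over Q.)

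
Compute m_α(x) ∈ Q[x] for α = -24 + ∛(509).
m_α(x) = x^3 + 72x^2 + 1728x + 13315

Set β = α + 24 = ∛(509), so β^3 = 509. Then (α + 24)^3 - 509 = 0, i.e. α is a root of g(x) = (x + 24)^3 - 509 = x^3 + 72x^2 + 1728x + 13315. Since g(x) = h(x + 24) where h(x) = x^3 - 509, and h is irreducible over Q (because 509 is not a perfect cube, so h has no rational root, and a monic cubic with no rational root is irreducible), g is also irreducible (irreducibility is preserved under the substitution x → x + 24). Hence m_α(x) = x^3 + 72x^2 + 1728x + 13315.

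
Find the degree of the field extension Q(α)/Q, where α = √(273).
[Q(α):Q] = 2

[Q(α):Q] equals the degree of the minimal polynomial of α. Here α^2 = 273 and x^2 - 273 is irreducible (d = 273 is squarefree, ≠ 1, hence not a square), so deg(m_α) = 2. Thus [Q(α):Q] = 2.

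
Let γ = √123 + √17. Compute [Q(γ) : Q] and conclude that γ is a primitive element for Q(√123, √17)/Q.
[Q(γ) : Q] = 4 (equivalently, Q(γ) = Q(√123, √17))

Obviously Q(γ) ⊆ Q(√123, √17), and [Q(√123, √17):Q] = 4 (since 123, 17 are distinct squarefree integers > 1 with 2091 not a perfect square). To show equality we compute the minimal polynomial of γ. From γ = √123 + √17: γ^2 = 123 + 2√(2091) + 17 = 140 + 2√(2091), so γ^2 - 140 = 2√(2091); squaring, (γ^2 - 140)^2 = 4·2091, i.e. γ^4 - 280γ^2 + 19600 - 8364 = 0, i.e. γ^4 - 280γ^2 + 11236 = 0. So γ is a root of x^4 - 280x^2 + 11236. This polynomial is irreducible over Q: it has no rational root (each ±√123 ± √17 is irrational), and any factorization into two quadratics over Q would force √(2091) ∈ Q (pairing opposite roots) or √123, √17 ∈ Q (other pairings), all impossible. Hence [Q(γ):Q] = 4 = [Q(√123, √17):Q], so Q(γ) = Q(√123, √17).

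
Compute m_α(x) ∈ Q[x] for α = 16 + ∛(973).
m_α(x) = x^3 - 48x^2 + 768x - 5069

Set β = α - 16 = ∛(973), so β^3 = 973. Then (α - 16)^3 - 973 = 0, i.e. α is a root of g(x) = (x - 16)^3 - 973 = x^3 - 48x^2 + 768x - 5069. Since g(x) = h(x - 16) where h(x) = x^3 - 973, and h is irreducible over Q (because 973 is not a perfect cube, so h has no rational root, and a monic cubic with no rational root is irreducible), g is also irreducible (irreducibility is preserved under the substitution x → x - 16). Hence m_α(x) = x^3 - 48x^2 + 768x - 5069.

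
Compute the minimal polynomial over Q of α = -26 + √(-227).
m_α(x) = x^2 + 52x + 903

From α + 26 = √(-227), squaring gives (α + 26)^2 = -227, i.e. α^2 + 52α + 676 = -227, so α^2 + 52α + 903 = 0. The discriminant of x^2 + 52x + 903 is (52)^2 - 4·(903) = 2704 - 3612 = -908, and 4·(-227) is not a perfect square in Q since -227 is squarefree and ≠ 1. Hence x^2 + 52x + 903 is irreducible over Q and is the minimal polynomial of α.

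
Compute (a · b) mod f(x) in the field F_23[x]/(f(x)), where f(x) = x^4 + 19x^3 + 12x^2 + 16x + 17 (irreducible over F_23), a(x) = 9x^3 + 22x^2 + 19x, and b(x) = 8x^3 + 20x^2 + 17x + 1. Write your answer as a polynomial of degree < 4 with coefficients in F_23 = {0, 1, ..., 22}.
a · b ≡ 9x^3 + 20x^2 + 14x + 22 (mod f(x))

Multiply in F_23[x]: a(x)·b(x) = (9x^3 + 22x^2 + 19x)·(8x^3 + 20x^2 + 17x + 1) = 3x^6 + 11x^5 + 9x^4 + 4x^3 + 19x. This has degree ≥ 4, so divide by f(x) over F_23: 3x^6 + 11x^5 + 9x^4 + 4x^3 + 19x = (3x^2 + 19)·(x^4 + 19x^3 + 12x^2 + 16x + 17) + (9x^3 + 20x^2 + 14x + 22). Hence a·b ≡ 9x^3 + 20x^2 + 14x + 22 (mod f). (F_23[x]/(f) is a field with 23^4 = 279841 elements since f is irreducible of degree 4.)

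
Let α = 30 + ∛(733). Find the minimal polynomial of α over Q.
m_α(x) = x^3 - 90x^2 + 2700x - 27733

Set β = α - 30 = ∛(733), so β^3 = 733. Then (α - 30)^3 - 733 = 0, i.e. α is a root of g(x) = (x - 30)^3 - 733 = x^3 - 90x^2 + 2700x - 27733. Since g(x) = h(x - 30) where h(x) = x^3 - 733, and h is irreducible over Q (because 733 is not a perfect cube, so h has no rational root, and a monic cubic with no rational root is irreducible), g is also irreducible (irreducibility is preserved under the substitution x → x - 30). Hence m_α(x) = x^3 - 90x^2 + 2700x - 27733.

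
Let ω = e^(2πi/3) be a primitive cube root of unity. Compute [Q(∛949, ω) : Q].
[Q(∛949, ω) : Q] = 6

[Q(∛949):Q] = 3 (min poly x^3 - 949, irreducible since 949 is not a perfect cube). [Q(ω):Q] = 2 (min poly x^2 + x + 1). Since Q(∛949) ⊂ R and ω ∉ R, we have ω ∉ Q(∛949), so x^2 + x + 1 remains irreducible over Q(∛949) and [Q(∛949, ω) : Q(∛949)] = 2. By the tower law, [Q(∛949, ω) : Q] = 3 · 2 = 6. (In fact Q(∛949, ω) is the splitting field of x^3 - 949 over Q.)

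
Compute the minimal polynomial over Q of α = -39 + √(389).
m_α(x) = x^2 + 78x + 1132

From α + 39 = √(389), squaring gives (α + 39)^2 = 389, i.e. α^2 + 78α + 1521 = 389, so α^2 + 78α + 1132 = 0. The discriminant of x^2 + 78x + 1132 is (78)^2 - 4·(1132) = 6084 - 4528 = 1556, and 4·(389) is not a perfect square in Q since 389 is squarefree and ≠ 1. Hence x^2 + 78x + 1132 is irreducible over Q and is the minimal polynomial of α.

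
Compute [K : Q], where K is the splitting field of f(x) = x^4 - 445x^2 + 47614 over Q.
[K : Q] = 4

Solving the quadratic in x^2: x^2 = (445 ± √(445^2 - 4·47614))/2 = (445 ± √7569)/2 = (445 ± 87)/2, giving x^2 = 266 or x^2 = 179. So f(x) = (x^2 - 266)(x^2 - 179) and the roots of f are ±√266, ±√179. Hence the splitting field is K = Q(√266, √179). Since 266 and 179 are distinct squarefree integers > 1, their product 47614 is not a perfect square, so √179 ∉ Q(√266). By the tower law [K:Q] = [Q(√266,√179):Q(√266)] · [Q(√266):Q] = 2 · 2 = 4.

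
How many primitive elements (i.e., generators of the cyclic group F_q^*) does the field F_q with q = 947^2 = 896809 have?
There are φ(896808) = 262080 primitive elements

F_q^* is cyclic of order q - 1 = 896808. A cyclic group of order m has exactly φ(m) generators. Here m = 896808 = 2^3 · 3 · 11 · 43 · 79, so the number of primitive elements is φ(896808) = 262080.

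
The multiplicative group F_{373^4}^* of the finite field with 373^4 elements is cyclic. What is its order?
|F_{373^4}^*| = 19356878640

F_{373^4} has 373^4 = 19356878641 elements; its multiplicative group consists of all nonzero elements, so |F_{373^4}^*| = 19356878641 - 1 = 19356878640. (It is cyclic since any finite subgroup of the multiplicative group of a field is cyclic.)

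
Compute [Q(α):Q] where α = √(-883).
[Q(α):Q] = 2

[Q(α):Q] equals the degree of the minimal polynomial of α. Here α^2 = -883 and x^2 + 883 is irreducible (d = -883 is squarefree, ≠ 1, hence not a square), so deg(m_α) = 2. Thus [Q(α):Q] = 2.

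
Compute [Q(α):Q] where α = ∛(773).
[Q(α):Q] = 3

The minimal polynomial of α is x^3 - 773, irreducible over Q since 773 is not a perfect cube (so x^3 - 773 has no rational root). Hence [Q(α):Q] = deg(m_α) = 3.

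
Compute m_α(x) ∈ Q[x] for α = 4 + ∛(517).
m_α(x) = x^3 - 12x^2 + 48x - 581

Set β = α - 4 = ∛(517), so β^3 = 517. Then (α - 4)^3 - 517 = 0, i.e. α is a root of g(x) = (x - 4)^3 - 517 = x^3 - 12x^2 + 48x - 581. Since g(x) = h(x - 4) where h(x) = x^3 - 517, and h is irreducible over Q (because 517 is not a perfect cube, so h has no rational root, and a monic cubic with no rational root is irreducible), g is also irreducible (irreducibility is preserved under the substitution x → x - 4). Hence m_α(x) = x^3 - 12x^2 + 48x - 581.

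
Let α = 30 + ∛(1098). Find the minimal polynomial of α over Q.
m_α(x) = x^3 - 90x^2 + 2700x - 28098

Set β = α - 30 = ∛(1098), so β^3 = 1098. Then (α - 30)^3 - 1098 = 0, i.e. α is a root of g(x) = (x - 30)^3 - 1098 = x^3 - 90x^2 + 2700x - 28098. Since g(x) = h(x - 30) where h(x) = x^3 - 1098, and h is irreducible over Q (because 1098 is not a perfect cube, so h has no rational root, and a monic cubic with no rational root is irreducible), g is also irreducible (irreducibility is preserved under the substitution x → x - 30). Hence m_α(x) = x^3 - 90x^2 + 2700x - 28098.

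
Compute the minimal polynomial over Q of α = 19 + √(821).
m_α(x) = x^2 - 38x - 460

From α - 19 = √(821), squaring gives (α - 19)^2 = 821, i.e. α^2 - 38α + 361 = 821, so α^2 - 38α - 460 = 0. The discriminant of x^2 - 38x - 460 is (-38)^2 - 4·(-460) = 1444 + 1840 = 3284, and 4·(821) is not a perfect square in Q since 821 is squarefree and ≠ 1. Hence x^2 - 38x - 460 is irreducible over Q and is the minimal polynomial of α.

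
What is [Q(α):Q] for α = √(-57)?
[Q(α):Q] = 2

[Q(α):Q] equals the degree of the minimal polynomial of α. Here α^2 = -57 and x^2 + 57 is irreducible (d = -57 is squarefree, ≠ 1, hence not a square), so deg(m_α) = 2. Thus [Q(α):Q] = 2.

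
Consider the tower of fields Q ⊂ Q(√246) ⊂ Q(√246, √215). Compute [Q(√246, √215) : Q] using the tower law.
[Q(√246, √215) : Q] = 4

[Q(√246):Q] = 2 (min poly x^2 - 246, irreducible since 246 is squarefree > 1). For the top step, suppose √215 ∈ Q(√246), say √215 = c + d√246 with c, d ∈ Q. Squaring: 215 = c^2 + 246d^2 + 2cd√246. Since √246 ∉ Q this forces 2cd = 0. If d = 0 then √215 = c ∈ Q, contradicting 215 squarefree > 1. If c = 0 then 215 = 246d^2, so 246·215 = (246d)^2 is a perfect square in Q — but 246·215 = 52890 is not a perfect square (since 246 and 215 are distinct squarefree integers). Contradiction. Hence √215 ∉ Q(√246), so x^2 - 215 stays irreducible over Q(√246) and [Q(√246, √215) : Q(√246)] = 2. By the tower law, [Q(√246, √215) : Q] = 2 · 2 = 4.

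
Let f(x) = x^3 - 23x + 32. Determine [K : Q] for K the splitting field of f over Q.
[K : Q] = 6

By the rational root test, any rational root of the monic integer polynomial f(x) = x^3 - 23x + 32 must be an integer dividing the constant term 32, i.e. one of ±{1, 2, 4, 8, 16, 32}. Evaluating: f(1) = 10, f(-1) = 54, f(2) = -6, f(-2) = 70, f(4) = 4, f(-4) = 60, f(8) = 360, f(-8) = -296, f(16) = 3760, f(-16) = -3696, f(32) = 32064, f(-32) = -32000; none is 0, so f has no rational root and is therefore irreducible over Q (a cubic with no linear factor over a field is irreducible). For an irreducible cubic, the Galois group is A_3 or S_3 according as the discriminant disc(f) = -4a^3 - 27b^2 = -4·(-23)^3 - 27·(32)^2 = 21020 is or is not a square in Q. Here disc(f) = 21020 is not a perfect square in Q, so the Galois group of f over Q is not contained in A_3 and must be all of S_3. The splitting field has degree |S_3| = 6 over Q, so [K : Q] = 6.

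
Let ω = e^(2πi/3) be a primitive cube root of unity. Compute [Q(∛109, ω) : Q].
[Q(∛109, ω) : Q] = 6

[Q(∛109):Q] = 3 (min poly x^3 - 109, irreducible since 109 is not a perfect cube). [Q(ω):Q] = 2 (min poly x^2 + x + 1). Since Q(∛109) ⊂ R and ω ∉ R, we have ω ∉ Q(∛109), so x^2 + x + 1 remains irreducible over Q(∛109) and [Q(∛109, ω) : Q(∛109)] = 2. By the tower law, [Q(∛109, ω) : Q] = 3 · 2 = 6. (In fact Q(∛109, ω) is the splitting field of x^3 - 109 over Q.)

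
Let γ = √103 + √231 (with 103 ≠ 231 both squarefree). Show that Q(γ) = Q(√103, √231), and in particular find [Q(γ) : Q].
[Q(γ) : Q] = 4 (equivalently, Q(γ) = Q(√103, √231))

Obviously Q(γ) ⊆ Q(√103, √231), and [Q(√103, √231):Q] = 4 (since 103, 231 are distinct squarefree integers > 1 with 23793 not a perfect square). To show equality we compute the minimal polynomial of γ. From γ = √103 + √231: γ^2 = 103 + 2√(23793) + 231 = 334 + 2√(23793), so γ^2 - 334 = 2√(23793); squaring, (γ^2 - 334)^2 = 4·23793, i.e. γ^4 - 668γ^2 + 111556 - 95172 = 0, i.e. γ^4 - 668γ^2 + 16384 = 0. So γ is a root of x^4 - 668x^2 + 16384. This polynomial is irreducible over Q: it has no rational root (each ±√103 ± √231 is irrational), and any factorization into two quadratics over Q would force √(23793) ∈ Q (pairing opposite roots) or √103, √231 ∈ Q (other pairings), all impossible. Hence [Q(γ):Q] = 4 = [Q(√103, √231):Q], so Q(γ) = Q(√103, √231).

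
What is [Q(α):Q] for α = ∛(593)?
[Q(α):Q] = 3

The minimal polynomial of α is x^3 - 593, irreducible over Q since 593 is not a perfect cube (so x^3 - 593 has no rational root). Hence [Q(α):Q] = deg(m_α) = 3.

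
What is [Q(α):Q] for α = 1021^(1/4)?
[Q(α):Q] = 4

α is a root of x^4 - 1021. By Eisenstein's criterion at the prime p = 1021 (which divides the constant term 1021 but p^2 = 1042441 does not, since 1021 is squarefree), x^4 - 1021 is irreducible over Q. Hence [Q(α):Q] = 4.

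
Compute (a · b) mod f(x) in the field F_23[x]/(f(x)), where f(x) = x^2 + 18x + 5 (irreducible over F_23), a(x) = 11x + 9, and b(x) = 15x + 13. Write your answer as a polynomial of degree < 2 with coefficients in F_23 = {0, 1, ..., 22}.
a · b ≡ 22x + 5 (mod f(x))

Multiply in F_23[x]: a(x)·b(x) = (11x + 9)·(15x + 13) = 4x^2 + 2x + 2. This has degree ≥ 2, so divide by f(x) over F_23: 4x^2 + 2x + 2 = (4)·(x^2 + 18x + 5) + (22x + 5). Hence a·b ≡ 22x + 5 (mod f). (F_23[x]/(f) is a field with 23^2 = 529 elements since f is irreducible of degree 2.)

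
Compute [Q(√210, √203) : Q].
[Q(√210, √203) : Q] = 4

[Q(√210):Q] = 2 (min poly x^2 - 210, irreducible since 210 is squarefree > 1). For the top step, suppose √203 ∈ Q(√210), say √203 = c + d√210 with c, d ∈ Q. Squaring: 203 = c^2 + 210d^2 + 2cd√210. Since √210 ∉ Q this forces 2cd = 0. If d = 0 then √203 = c ∈ Q, contradicting 203 squarefree > 1. If c = 0 then 203 = 210d^2, so 210·203 = (210d)^2 is a perfect square in Q — but 210·203 = 42630 is not a perfect square (since 210 and 203 are distinct squarefree integers). Contradiction. Hence √203 ∉ Q(√210), so x^2 - 203 stays irreducible over Q(√210) and [Q(√210, √203) : Q(√210)] = 2. By the tower law, [Q(√210, √203) : Q] = 2 · 2 = 4.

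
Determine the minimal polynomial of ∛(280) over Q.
m_α(x) = x^3 - 280

α satisfies α^3 = 280, so x^3 - 280 annihilates α. By the rational root test, a rational root p/q (in lowest terms) of x^3 - 280 would satisfy p^3 = 280 q^3, forcing q = 1 and p^3 = 280; but 280 is not a perfect cube, contradiction. A monic cubic over Q with no rational root is irreducible (any nontrivial factorization would include a linear factor). Hence x^3 - 280 is the minimal polynomial of α, and in particular [Q(α):Q] = 3.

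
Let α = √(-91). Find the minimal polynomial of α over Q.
m_α(x) = x^2 + 91

α satisfies α^2 + 91 = 0, so x^2 + 91 annihilates α. Since d = -91 is squarefree and ≠ 1, it is not a perfect square in Q, so x^2 + 91 has no rational root and is therefore irreducible over Q (a degree-2 polynomial over a field is irreducible iff it has no root). Hence m_α(x) = x^2 + 91.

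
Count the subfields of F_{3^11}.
F_{3^11} has 2 subfields

The subfields of F_{p^n} are exactly the fields F_{p^d} for d | n (each is the fixed field of the unique index-d subgroup of Gal(F_{p^n}/F_p) ≅ Z/nZ). The divisors of n = 11 are {1, 11}, giving 2 subfields: F_{3^1}, F_{3^11}.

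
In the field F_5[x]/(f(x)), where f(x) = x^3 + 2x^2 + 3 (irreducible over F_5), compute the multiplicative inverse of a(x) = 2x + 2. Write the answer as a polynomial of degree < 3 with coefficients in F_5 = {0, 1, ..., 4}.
a(x)^(-1) ≡ 3x^2 + 3x + 2 (mod f(x))

Since f is irreducible over F_5, F_5[x]/(f) is a field and a(x) ≠ 0 has an inverse. Apply the extended Euclidean algorithm to f(x) and a(x) in F_5[x]: f(x) = (3x^2 + 3x + 2)·a(x) + (4). The last nonzero remainder is the constant 4 = gcd(f, a) in F_5. Back-substituting through the division chain expresses 4 = s(x)·a(x) + t(x)·f(x) with s(x) ≡ 2x^2 + 2x + 3 (mod f), so (2x^2 + 2x + 3)·a(x) ≡ 4 (mod f). Multiplying by 4^(-1) ≡ 4 in F_5 gives a(x)^(-1) ≡ 4·(2x^2 + 2x + 3) ≡ 3x^2 + 3x + 2 (mod f). Check: (2x + 2)·(3x^2 + 3x + 2) = x^3 + 2x^2 + 4 ≡ 1 (mod x^3 + 2x^2 + 3).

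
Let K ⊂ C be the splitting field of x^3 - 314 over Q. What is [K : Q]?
[K : Q] = 6

The roots of x^3 - 314 are ∛314, ω∛314, ω^2∛314 where ω = e^(2πi/3) is a primitive cube root of unity, so K = Q(∛314, ω). Now [Q(∛314):Q] = 3 (since 314 is not a perfect cube, x^3 - 314 is irreducible) and [Q(ω):Q] = 2. Both 2 and 3 divide [K:Q], and [K:Q] ≤ 3·2 = 6, so [K:Q] = 6. (Equivalently: Q(∛314) ⊂ R but ω ∉ R, so [K : Q(∛314)] = 2.)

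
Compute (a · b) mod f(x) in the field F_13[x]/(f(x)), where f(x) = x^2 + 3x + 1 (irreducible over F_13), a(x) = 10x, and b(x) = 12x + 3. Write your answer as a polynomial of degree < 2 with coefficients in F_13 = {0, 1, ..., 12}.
a · b ≡ 8x + 10 (mod f(x))

Multiply in F_13[x]: a(x)·b(x) = (10x)·(12x + 3) = 3x^2 + 4x. This has degree ≥ 2, so divide by f(x) over F_13: 3x^2 + 4x = (3)·(x^2 + 3x + 1) + (8x + 10). Hence a·b ≡ 8x + 10 (mod f). (F_13[x]/(f) is a field with 13^2 = 169 elements since f is irreducible of degree 2.)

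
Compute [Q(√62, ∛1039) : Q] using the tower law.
[Q(√62, ∛1039) : Q] = 6

Let L = Q(√62, ∛1039). Since Q(√62) ⊂ L and [Q(√62):Q] = 2, the tower law gives 2 | [L:Q]. Likewise Q(∛1039) ⊂ L with [Q(∛1039):Q] = 3 (because 1039 is not a perfect cube), so 3 | [L:Q]. As gcd(2,3) = 1, [L:Q] is divisible by 6. Conversely L is generated over Q by √62 and ∛1039, so [L:Q] ≤ 2·3 = 6. Therefore [Q(√62, ∛1039) : Q] = 6.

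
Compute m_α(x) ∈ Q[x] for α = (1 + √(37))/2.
m_α(x) = x^2 - x - 9

From 2α - 1 = √(37), squaring gives (2α - 1)^2 = 37, i.e. 4α^2 - 4α + 1 = 37, so α^2 - α + (1 - 37)/4 = 0. Since 37 ≡ 1 (mod 4), (1 - 37)/4 = -9 ∈ Z. The polynomial x^2 - x - 9 has discriminant 1 - 4·(-9) = 37, which is not a perfect square in Q (d = 37 is squarefree and ≠ 1), so x^2 - x - 9 is irreducible over Q. It is the minimal polynomial of α.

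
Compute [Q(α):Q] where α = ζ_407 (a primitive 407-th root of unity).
[Q(α):Q] = 360

The minimal polynomial of ζ_407 over Q is the 407-th cyclotomic polynomial Φ_407(x), which is irreducible over Q and has degree φ(407) = 360. Hence [Q(α):Q] = φ(407) = 360.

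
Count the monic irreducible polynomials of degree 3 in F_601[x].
There are 72360400 monic irreducible polynomials of degree 3 over F_601

Each element of F_{601^3} that lies in no proper subfield is a root of exactly one monic irreducible of degree 3 over F_601, and each such polynomial has 3 distinct roots in F_{601^3}. By Möbius inversion the count is N_601(3) = (1/3) Σ_{d|3} μ(3/d) · 601^d = (1/3)(μ(3)·601^1 + μ(1)·601^3) = 217081200/3 = 72360400.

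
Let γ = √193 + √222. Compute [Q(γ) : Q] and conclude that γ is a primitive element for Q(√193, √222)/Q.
[Q(γ) : Q] = 4 (equivalently, Q(γ) = Q(√193, √222))

Obviously Q(γ) ⊆ Q(√193, √222), and [Q(√193, √222):Q] = 4 (since 193, 222 are distinct squarefree integers > 1 with 42846 not a perfect square). To show equality we compute the minimal polynomial of γ. From γ = √193 + √222: γ^2 = 193 + 2√(42846) + 222 = 415 + 2√(42846), so γ^2 - 415 = 2√(42846); squaring, (γ^2 - 415)^2 = 4·42846, i.e. γ^4 - 830γ^2 + 172225 - 171384 = 0, i.e. γ^4 - 830γ^2 + 841 = 0. So γ is a root of x^4 - 830x^2 + 841. This polynomial is irreducible over Q: it has no rational root (each ±√193 ± √222 is irrational), and any factorization into two quadratics over Q would force √(42846) ∈ Q (pairing opposite roots) or √193, √222 ∈ Q (other pairings), all impossible. Hence [Q(γ):Q] = 4 = [Q(√193, √222):Q], so Q(γ) = Q(√193, √222).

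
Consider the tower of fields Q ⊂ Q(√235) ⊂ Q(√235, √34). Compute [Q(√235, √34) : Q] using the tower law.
[Q(√235, √34) : Q] = 4

[Q(√235):Q] = 2 (min poly x^2 - 235, irreducible since 235 is squarefree > 1). For the top step, suppose √34 ∈ Q(√235), say √34 = c + d√235 with c, d ∈ Q. Squaring: 34 = c^2 + 235d^2 + 2cd√235. Since √235 ∉ Q this forces 2cd = 0. If d = 0 then √34 = c ∈ Q, contradicting 34 squarefree > 1. If c = 0 then 34 = 235d^2, so 235·34 = (235d)^2 is a perfect square in Q — but 235·34 = 7990 is not a perfect square (since 235 and 34 are distinct squarefree integers). Contradiction. Hence √34 ∉ Q(√235), so x^2 - 34 stays irreducible over Q(√235) and [Q(√235, √34) : Q(√235)] = 2. By the tower law, [Q(√235, √34) : Q] = 2 · 2 = 4.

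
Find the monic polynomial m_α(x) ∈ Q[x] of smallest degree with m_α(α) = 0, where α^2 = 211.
m_α(x) = x^2 - 211

α satisfies α^2 - 211 = 0, so x^2 - 211 annihilates α. Since d = 211 is squarefree and ≠ 1, it is not a perfect square in Q, so x^2 - 211 has no rational root and is therefore irreducible over Q (a degree-2 polynomial over a field is irreducible iff it has no root). Hence m_α(x) = x^2 - 211.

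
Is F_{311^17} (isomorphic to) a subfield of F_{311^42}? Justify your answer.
No: F_{311^17} is not a subfield of F_{311^42}

F_{p^m} embeds in F_{p^n} iff m | n. Here 17 ∤ 42 (since 42 = 2·17 + 8 with remainder 8 ≠ 0), so F_{311^17} is not a subfield of F_{311^42}. Equivalently: if it were, the tower law would give 17 = [F_{311^17}:F_311] dividing [F_{311^42}:F_311] = 42, contradiction.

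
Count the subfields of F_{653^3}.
F_{653^3} has 2 subfields

The subfields of F_{p^n} are exactly the fields F_{p^d} for d | n (each is the fixed field of the unique index-d subgroup of Gal(F_{p^n}/F_p) ≅ Z/nZ). The divisors of n = 3 are {1, 3}, giving 2 subfields: F_{653^1}, F_{653^3}.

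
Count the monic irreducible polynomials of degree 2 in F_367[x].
There are 67161 monic irreducible polynomials of degree 2 over F_367

Each element of F_{367^2} that lies in no proper subfield is a root of exactly one monic irreducible of degree 2 over F_367, and each such polynomial has 2 distinct roots in F_{367^2}. By Möbius inversion the count is N_367(2) = (1/2) Σ_{d|2} μ(2/d) · 367^d = (1/2)(μ(2)·367^1 + μ(1)·367^2) = 134322/2 = 67161.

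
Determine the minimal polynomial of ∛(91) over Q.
m_α(x) = x^3 - 91

α satisfies α^3 = 91, so x^3 - 91 annihilates α. By the rational root test, a rational root p/q (in lowest terms) of x^3 - 91 would satisfy p^3 = 91 q^3, forcing q = 1 and p^3 = 91; but 91 is not a perfect cube, contradiction. A monic cubic over Q with no rational root is irreducible (any nontrivial factorization would include a linear factor). Hence x^3 - 91 is the minimal polynomial of α, and in particular [Q(α):Q] = 3.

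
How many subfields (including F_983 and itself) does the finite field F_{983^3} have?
F_{983^3} has 2 subfields

The subfields of F_{p^n} are exactly the fields F_{p^d} for d | n (each is the fixed field of the unique index-d subgroup of Gal(F_{p^n}/F_p) ≅ Z/nZ). The divisors of n = 3 are {1, 3}, giving 2 subfields: F_{983^1}, F_{983^3}.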